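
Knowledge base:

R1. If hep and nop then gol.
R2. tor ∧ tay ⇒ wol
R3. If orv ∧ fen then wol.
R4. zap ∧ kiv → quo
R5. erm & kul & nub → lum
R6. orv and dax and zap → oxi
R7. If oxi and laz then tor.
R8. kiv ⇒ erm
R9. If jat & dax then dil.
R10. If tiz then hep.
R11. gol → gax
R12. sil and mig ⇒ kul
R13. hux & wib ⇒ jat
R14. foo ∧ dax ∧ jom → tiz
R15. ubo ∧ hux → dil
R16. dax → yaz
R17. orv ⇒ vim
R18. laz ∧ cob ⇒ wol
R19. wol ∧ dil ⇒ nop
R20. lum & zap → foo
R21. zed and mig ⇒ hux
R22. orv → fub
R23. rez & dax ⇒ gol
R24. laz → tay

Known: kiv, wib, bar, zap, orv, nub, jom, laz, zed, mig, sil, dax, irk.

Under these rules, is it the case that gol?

Yes

oxi  (by R6: orv, dax, zap)
tor  (by R7: oxi, laz)
erm  (by R8: kiv)
kul  (by R12: sil, mig)
hux  (by R21: zed, mig)
tay  (by R24: laz)
wol  (by R2: tor, tay)
lum  (by R5: erm, kul, nub)
jat  (by R13: hux, wib)
foo  (by R20: lum, zap)
dil  (by R9: jat, dax)
tiz  (by R14: foo, dax, jom)
nop  (by R19: wol, dil)
hep  (by R10: tiz)
gol  (by R1: hep, nop)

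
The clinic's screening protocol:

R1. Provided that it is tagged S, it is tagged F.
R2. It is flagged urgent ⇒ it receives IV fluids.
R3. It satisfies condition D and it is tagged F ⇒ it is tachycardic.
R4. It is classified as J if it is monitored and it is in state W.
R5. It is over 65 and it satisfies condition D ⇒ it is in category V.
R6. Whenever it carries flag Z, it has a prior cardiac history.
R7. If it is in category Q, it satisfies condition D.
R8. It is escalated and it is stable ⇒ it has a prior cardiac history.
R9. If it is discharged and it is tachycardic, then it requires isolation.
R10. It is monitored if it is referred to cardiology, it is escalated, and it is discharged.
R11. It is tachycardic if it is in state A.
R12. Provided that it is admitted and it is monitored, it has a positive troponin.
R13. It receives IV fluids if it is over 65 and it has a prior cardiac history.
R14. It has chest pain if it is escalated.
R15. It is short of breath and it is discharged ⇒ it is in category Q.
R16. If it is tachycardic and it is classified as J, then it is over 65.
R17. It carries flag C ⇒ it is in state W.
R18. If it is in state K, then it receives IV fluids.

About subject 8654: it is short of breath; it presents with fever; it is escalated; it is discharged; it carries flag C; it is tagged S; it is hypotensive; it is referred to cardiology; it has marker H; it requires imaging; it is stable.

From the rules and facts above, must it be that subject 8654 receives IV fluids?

Yes

By R1 (it is tagged S): it is tagged F.
By R8 (it is escalated, it is stable): it has a prior cardiac history.
By R10 (it is referred to cardiology, it is escalated, it is discharged): it is monitored.
By R15 (it is short of breath, it is discharged): it is in category Q.
By R17 (it carries flag C): it is in state W.
By R4 (it is monitored, it is in state W): it is classified as J.
By R7 (it is in category Q): it satisfies condition D.
By R3 (it satisfies condition D, it is tagged F): it is tachycardic.
By R16 (it is tachycardic, it is classified as J): it is over 65.
By R13 (it is over 65, it has a prior cardiac history): it receives IV fluids.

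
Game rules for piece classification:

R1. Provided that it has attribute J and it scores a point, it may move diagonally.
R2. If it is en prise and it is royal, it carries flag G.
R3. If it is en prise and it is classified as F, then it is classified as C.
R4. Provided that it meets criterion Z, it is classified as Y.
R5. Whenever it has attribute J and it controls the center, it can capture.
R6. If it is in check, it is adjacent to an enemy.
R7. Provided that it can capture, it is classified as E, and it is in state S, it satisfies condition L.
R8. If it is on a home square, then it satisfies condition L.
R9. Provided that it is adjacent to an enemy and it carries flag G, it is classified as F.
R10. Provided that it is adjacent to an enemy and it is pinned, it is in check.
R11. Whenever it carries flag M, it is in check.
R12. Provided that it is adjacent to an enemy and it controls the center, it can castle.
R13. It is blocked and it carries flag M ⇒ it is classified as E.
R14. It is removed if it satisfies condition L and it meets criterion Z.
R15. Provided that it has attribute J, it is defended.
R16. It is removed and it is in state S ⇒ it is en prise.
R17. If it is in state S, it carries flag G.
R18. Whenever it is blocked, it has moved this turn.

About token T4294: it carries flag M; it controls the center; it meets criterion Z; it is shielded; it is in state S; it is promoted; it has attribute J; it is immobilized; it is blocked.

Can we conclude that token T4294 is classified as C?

Yes

By R5 (it has attribute J, it controls the center): it can capture.
By R11 (it carries flag M): it is in check.
By R13 (it is blocked, it carries flag M): it is classified as E.
By R17 (it is in state S): it carries flag G.
By R6 (it is in check): it is adjacent to an enemy.
By R7 (it can capture, it is classified as E, it is in state S): it satisfies condition L.
By R9 (it is adjacent to an enemy, it carries flag G): it is classified as F.
By R14 (it satisfies condition L, it meets criterion Z): it is removed.
By R16 (it is removed, it is in state S): it is en prise.
By R3 (it is en prise, it is classified as F): it is classified as C.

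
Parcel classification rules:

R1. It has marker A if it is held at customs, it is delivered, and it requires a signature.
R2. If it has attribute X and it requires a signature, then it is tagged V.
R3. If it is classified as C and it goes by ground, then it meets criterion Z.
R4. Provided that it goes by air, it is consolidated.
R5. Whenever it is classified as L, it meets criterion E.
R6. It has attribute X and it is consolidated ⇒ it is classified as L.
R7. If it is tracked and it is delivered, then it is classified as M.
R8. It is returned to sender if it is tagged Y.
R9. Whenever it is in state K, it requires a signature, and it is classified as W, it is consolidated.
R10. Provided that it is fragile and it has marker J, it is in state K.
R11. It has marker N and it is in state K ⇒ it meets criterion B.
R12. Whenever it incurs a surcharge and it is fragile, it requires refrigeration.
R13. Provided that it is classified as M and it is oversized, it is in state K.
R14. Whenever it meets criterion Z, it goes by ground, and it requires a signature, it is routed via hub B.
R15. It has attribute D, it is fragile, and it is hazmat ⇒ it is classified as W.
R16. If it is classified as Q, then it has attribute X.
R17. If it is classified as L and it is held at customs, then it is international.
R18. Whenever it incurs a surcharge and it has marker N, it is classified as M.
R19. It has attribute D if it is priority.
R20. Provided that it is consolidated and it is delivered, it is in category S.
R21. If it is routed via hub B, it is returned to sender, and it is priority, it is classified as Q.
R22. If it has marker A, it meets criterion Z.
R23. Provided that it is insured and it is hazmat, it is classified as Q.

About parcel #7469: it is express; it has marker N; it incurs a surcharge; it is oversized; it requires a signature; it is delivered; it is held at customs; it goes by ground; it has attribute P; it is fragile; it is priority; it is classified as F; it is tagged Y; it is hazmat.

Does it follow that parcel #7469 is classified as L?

Yes

By R1 (it is held at customs, it is delivered, it requires a signature): it has marker A.
By R8 (it is tagged Y): it is returned to sender.
By R18 (it incurs a surcharge, it has marker N): it is classified as M.
By R19 (it is priority): it has attribute D.
By R22 (it has marker A): it meets criterion Z.
By R13 (it is classified as M, it is oversized): it is in state K.
By R14 (it meets criterion Z, it goes by ground, it requires a signature): it is routed via hub B.
By R15 (it has attribute D, it is fragile, it is hazmat): it is classified as W.
By R21 (it is routed via hub B, it is returned to sender, it is priority): it is classified as Q.
By R9 (it is in state K, it requires a signature, it is classified as W): it is consolidated.
By R16 (it is classified as Q): it has attribute X.
By R6 (it has attribute X, it is consolidated): it is classified as L.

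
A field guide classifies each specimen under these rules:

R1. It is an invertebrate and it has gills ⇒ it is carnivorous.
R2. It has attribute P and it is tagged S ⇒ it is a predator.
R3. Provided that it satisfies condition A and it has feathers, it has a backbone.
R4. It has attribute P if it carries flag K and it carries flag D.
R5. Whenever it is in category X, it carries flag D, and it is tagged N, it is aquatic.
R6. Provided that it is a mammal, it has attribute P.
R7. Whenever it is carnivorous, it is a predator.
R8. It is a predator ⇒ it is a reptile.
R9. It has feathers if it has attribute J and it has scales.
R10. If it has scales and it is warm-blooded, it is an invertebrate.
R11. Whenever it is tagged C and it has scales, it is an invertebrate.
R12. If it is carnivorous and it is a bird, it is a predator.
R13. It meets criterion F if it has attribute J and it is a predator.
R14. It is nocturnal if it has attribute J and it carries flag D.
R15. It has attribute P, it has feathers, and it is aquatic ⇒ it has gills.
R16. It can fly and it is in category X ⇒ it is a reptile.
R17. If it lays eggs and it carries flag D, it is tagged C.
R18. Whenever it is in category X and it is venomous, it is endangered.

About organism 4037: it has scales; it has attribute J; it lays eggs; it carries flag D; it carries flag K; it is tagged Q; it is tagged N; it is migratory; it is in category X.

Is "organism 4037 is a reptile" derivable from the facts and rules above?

Yes

By R4 (it carries flag K, it carries flag D): it has attribute P.
By R5 (it is in category X, it carries flag D, it is tagged N): it is aquatic.
By R9 (it has attribute J, it has scales): it has feathers.
By R15 (it has attribute P, it has feathers, it is aquatic): it has gills.
By R17 (it lays eggs, it carries flag D): it is tagged C.
By R11 (it is tagged C, it has scales): it is an invertebrate.
By R1 (it is an invertebrate, it has gills): it is carnivorous.
By R7 (it is carnivorous): it is a predator.
By R8 (it is a predator): it is a reptile.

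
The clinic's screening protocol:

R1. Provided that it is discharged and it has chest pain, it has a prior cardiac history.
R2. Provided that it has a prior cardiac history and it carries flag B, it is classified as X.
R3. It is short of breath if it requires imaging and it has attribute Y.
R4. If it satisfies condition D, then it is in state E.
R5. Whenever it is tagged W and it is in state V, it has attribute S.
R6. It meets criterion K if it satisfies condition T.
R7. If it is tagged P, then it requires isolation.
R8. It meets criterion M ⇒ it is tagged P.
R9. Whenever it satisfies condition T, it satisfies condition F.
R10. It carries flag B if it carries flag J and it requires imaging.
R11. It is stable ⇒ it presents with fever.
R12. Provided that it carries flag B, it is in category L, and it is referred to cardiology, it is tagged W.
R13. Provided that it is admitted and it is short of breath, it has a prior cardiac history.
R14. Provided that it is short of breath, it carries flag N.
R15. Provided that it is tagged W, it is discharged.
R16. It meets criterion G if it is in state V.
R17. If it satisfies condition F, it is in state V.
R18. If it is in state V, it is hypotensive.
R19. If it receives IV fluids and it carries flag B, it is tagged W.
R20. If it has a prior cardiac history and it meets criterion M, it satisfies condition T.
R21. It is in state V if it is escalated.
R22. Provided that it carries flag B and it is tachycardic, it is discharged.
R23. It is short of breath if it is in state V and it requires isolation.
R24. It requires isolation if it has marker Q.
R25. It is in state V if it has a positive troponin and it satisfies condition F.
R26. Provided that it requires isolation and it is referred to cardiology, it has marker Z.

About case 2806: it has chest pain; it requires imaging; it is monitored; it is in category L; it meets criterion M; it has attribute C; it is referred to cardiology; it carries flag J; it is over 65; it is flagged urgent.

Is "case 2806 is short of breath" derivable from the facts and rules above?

Yes

By R8 (it meets criterion M): it is tagged P.
By R10 (it carries flag J, it requires imaging): it carries flag B.
By R12 (it carries flag B, it is in category L, it is referred to cardiology): it is tagged W.
By R15 (it is tagged W): it is discharged.
By R1 (it is discharged, it has chest pain): it has a prior cardiac history.
By R7 (it is tagged P): it requires isolation.
By R20 (it has a prior cardiac history, it meets criterion M): it satisfies condition T.
By R9 (it satisfies condition T): it satisfies condition F.
By R17 (it satisfies condition F): it is in state V.
By R23 (it is in state V, it requires isolation): it is short of breath.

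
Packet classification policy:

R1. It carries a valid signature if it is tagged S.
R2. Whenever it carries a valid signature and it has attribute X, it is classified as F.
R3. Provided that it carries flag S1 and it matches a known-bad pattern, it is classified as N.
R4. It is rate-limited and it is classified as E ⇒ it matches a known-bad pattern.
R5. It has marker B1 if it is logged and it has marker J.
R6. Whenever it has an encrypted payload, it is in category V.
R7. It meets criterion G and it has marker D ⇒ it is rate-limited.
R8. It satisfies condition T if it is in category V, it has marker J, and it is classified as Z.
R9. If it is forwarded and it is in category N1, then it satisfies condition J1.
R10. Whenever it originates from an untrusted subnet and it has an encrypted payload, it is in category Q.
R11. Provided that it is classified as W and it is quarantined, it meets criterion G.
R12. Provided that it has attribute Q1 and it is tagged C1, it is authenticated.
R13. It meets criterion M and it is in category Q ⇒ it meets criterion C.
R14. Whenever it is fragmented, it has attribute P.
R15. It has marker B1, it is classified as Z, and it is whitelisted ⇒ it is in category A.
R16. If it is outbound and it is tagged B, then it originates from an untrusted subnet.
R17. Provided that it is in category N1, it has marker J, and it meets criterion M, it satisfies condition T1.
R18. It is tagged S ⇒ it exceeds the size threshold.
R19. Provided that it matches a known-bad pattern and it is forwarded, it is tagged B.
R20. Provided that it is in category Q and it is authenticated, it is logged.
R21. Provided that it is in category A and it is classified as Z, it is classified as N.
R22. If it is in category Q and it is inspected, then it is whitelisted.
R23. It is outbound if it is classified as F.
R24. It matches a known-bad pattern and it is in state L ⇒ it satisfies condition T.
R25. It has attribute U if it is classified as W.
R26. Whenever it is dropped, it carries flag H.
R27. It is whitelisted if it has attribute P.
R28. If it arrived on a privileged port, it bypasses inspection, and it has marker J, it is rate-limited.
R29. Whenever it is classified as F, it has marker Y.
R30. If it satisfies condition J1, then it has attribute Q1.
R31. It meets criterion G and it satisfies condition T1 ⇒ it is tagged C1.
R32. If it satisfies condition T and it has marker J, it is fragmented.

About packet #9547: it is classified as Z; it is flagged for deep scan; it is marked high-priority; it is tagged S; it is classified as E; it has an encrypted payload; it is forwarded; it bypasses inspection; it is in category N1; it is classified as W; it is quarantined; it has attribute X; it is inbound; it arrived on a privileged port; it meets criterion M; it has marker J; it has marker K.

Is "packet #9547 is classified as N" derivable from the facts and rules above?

By R1 (it is tagged S): it carries a valid signature.
By R2 (it carries a valid signature, it has attribute X): it is classified as F.
By R6 (it has an encrypted payload): it is in category V.
By R8 (it is in category V, it has marker J, it is classified as Z): it satisfies condition T.
By R9 (it is forwarded, it is in category N1): it satisfies condition J1.
By R11 (it is classified as W, it is quarantined): it meets criterion G.
By R17 (it is in category N1, it has marker J, it meets criterion M): it satisfies condition T1.
By R23 (it is classified as F): it is outbound.
By R28 (it arrived on a privileged port, it bypasses inspection, it has marker J): it is rate-limited.
By R30 (it satisfies condition J1): it has attribute Q1.
By R31 (it meets criterion G, it satisfies condition T1): it is tagged C1.
By R32 (it satisfies condition T, it has marker J): it is fragmented.
By R4 (it is rate-limited, it is classified as E): it matches a known-bad pattern.
By R12 (it has attribute Q1, it is tagged C1): it is authenticated.
By R14 (it is fragmented): it has attribute P.
By R19 (it matches a known-bad pattern, it is forwarded): it is tagged B.
By R27 (it has attribute P): it is whitelisted.
By R16 (it is outbound, it is tagged B): it originates from an untrusted subnet.
By R10 (it originates from an untrusted subnet, it has an encrypted payload): it is in category Q.
By R20 (it is in category Q, it is authenticated): it is logged.
By R5 (it is logged, it has marker J): it has marker B1.
By R15 (it has marker B1, it is classified as Z, it is whitelisted): it is in category A.
By R21 (it is in category A, it is classified as Z): it is classified as N.

Yes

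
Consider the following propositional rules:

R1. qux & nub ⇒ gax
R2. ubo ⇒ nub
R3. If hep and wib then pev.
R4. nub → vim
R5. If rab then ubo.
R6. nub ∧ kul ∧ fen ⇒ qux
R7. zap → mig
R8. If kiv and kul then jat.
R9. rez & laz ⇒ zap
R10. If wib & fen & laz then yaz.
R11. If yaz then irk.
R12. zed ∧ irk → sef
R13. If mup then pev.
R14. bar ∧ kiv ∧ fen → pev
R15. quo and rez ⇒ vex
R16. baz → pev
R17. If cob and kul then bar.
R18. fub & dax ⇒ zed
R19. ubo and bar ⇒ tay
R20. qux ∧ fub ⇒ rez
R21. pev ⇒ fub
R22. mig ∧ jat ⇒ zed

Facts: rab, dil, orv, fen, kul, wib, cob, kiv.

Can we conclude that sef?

No

Forward chaining from the given facts derives: ubo, jat, bar, tay, nub, vim, qux, pev, fub, gax, rez.
The only rule concluding sef is R12, which needs zed; that is never established.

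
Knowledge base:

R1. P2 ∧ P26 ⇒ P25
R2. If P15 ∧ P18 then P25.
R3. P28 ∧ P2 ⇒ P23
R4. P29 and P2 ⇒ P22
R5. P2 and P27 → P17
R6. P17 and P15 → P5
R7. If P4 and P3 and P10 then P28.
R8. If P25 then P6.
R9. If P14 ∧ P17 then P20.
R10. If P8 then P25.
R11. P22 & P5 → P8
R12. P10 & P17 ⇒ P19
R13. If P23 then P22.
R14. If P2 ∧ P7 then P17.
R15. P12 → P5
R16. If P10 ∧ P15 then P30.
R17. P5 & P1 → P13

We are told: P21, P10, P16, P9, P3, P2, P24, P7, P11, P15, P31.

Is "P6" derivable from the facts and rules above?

Forward chaining from the given facts derives: P17, P30, P5, P19.
The only rule concluding P6 is R8, which needs P25; that is never established.

No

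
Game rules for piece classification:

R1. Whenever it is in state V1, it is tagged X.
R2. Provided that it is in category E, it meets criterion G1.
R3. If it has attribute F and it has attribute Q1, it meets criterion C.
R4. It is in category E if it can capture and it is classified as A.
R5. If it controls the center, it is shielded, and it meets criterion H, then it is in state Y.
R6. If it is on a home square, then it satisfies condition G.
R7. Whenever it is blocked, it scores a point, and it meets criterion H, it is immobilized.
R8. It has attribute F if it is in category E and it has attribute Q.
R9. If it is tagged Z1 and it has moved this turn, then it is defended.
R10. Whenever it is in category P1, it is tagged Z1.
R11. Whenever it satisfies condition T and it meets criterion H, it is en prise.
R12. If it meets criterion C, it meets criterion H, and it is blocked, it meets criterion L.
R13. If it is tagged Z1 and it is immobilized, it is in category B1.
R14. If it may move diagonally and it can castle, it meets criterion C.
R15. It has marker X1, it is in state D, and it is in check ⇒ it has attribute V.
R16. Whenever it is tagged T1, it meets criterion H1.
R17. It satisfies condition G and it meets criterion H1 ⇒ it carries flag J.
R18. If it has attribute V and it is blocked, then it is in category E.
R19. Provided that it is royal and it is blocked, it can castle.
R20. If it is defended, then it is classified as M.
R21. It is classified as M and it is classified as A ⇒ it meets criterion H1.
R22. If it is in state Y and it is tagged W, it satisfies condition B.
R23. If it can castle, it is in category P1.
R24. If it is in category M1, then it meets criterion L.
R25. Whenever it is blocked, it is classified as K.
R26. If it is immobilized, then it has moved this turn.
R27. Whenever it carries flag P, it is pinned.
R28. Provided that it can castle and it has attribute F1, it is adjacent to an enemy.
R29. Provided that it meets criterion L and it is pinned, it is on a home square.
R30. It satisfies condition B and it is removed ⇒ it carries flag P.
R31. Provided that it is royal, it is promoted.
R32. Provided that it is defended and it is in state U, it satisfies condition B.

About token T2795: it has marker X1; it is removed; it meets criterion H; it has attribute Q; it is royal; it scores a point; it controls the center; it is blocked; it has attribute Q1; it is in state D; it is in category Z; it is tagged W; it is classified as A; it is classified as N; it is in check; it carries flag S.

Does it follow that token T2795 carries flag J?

No

Forward chaining from the given facts derives: is immobilized, has attribute V, is in category E, can castle, is in category P1, is classified as K, has moved this turn, is promoted, meets criterion G1, has attribute F, is tagged Z1, is in category B1, meets criterion C, is defended, meets criterion L, is classified as M, meets criterion H1.
The only rule concluding "it carries flag J" is R17, which needs "it satisfies condition G"; that is never established.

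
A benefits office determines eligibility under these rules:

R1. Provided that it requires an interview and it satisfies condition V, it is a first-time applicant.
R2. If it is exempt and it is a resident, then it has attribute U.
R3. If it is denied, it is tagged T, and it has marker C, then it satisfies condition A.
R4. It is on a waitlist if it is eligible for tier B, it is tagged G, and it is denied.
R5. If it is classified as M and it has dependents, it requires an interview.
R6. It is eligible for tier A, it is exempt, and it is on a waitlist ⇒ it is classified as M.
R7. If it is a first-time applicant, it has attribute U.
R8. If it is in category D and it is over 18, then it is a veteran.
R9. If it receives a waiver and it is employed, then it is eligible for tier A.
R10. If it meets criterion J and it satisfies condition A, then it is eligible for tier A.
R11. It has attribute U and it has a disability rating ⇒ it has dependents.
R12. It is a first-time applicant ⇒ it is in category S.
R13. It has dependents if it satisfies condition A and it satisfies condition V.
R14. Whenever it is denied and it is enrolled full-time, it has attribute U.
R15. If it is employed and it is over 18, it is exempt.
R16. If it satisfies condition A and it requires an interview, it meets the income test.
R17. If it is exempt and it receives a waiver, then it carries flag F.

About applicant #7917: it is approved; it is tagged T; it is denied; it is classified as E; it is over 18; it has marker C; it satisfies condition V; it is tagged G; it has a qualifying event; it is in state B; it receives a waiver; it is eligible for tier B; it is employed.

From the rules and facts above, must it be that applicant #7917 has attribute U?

Yes

By R3 (it is denied, it is tagged T, it has marker C): it satisfies condition A.
By R4 (it is eligible for tier B, it is tagged G, it is denied): it is on a waitlist.
By R9 (it receives a waiver, it is employed): it is eligible for tier A.
By R13 (it satisfies condition A, it satisfies condition V): it has dependents.
By R15 (it is employed, it is over 18): it is exempt.
By R6 (it is eligible for tier A, it is exempt, it is on a waitlist): it is classified as M.
By R5 (it is classified as M, it has dependents): it requires an interview.
By R1 (it requires an interview, it satisfies condition V): it is a first-time applicant.
By R7 (it is a first-time applicant): it has attribute U.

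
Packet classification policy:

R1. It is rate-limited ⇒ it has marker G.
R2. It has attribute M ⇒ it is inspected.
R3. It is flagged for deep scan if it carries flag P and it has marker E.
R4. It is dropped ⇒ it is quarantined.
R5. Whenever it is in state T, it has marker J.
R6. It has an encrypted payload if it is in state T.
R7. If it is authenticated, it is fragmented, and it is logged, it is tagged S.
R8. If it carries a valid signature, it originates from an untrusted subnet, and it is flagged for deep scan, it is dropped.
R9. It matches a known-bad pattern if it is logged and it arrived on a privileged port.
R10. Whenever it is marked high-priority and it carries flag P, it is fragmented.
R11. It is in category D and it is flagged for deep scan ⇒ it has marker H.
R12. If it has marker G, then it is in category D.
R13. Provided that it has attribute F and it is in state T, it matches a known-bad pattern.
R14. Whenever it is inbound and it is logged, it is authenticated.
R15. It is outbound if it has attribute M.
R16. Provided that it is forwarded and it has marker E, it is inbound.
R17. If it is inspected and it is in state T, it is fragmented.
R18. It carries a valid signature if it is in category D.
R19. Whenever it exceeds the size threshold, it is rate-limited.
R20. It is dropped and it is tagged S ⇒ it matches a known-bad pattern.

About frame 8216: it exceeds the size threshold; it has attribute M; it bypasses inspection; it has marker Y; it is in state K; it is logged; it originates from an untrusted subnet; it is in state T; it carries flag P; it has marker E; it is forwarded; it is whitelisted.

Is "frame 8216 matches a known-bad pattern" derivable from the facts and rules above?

By R2 (it has attribute M): it is inspected.
By R3 (it carries flag P, it has marker E): it is flagged for deep scan.
By R16 (it is forwarded, it has marker E): it is inbound.
By R17 (it is inspected, it is in state T): it is fragmented.
By R19 (it exceeds the size threshold): it is rate-limited.
By R1 (it is rate-limited): it has marker G.
By R12 (it has marker G): it is in category D.
By R14 (it is inbound, it is logged): it is authenticated.
By R18 (it is in category D): it carries a valid signature.
By R7 (it is authenticated, it is fragmented, it is logged): it is tagged S.
By R8 (it carries a valid signature, it originates from an untrusted subnet, it is flagged for deep scan): it is dropped.
By R20 (it is dropped, it is tagged S): it matches a known-bad pattern.

Yes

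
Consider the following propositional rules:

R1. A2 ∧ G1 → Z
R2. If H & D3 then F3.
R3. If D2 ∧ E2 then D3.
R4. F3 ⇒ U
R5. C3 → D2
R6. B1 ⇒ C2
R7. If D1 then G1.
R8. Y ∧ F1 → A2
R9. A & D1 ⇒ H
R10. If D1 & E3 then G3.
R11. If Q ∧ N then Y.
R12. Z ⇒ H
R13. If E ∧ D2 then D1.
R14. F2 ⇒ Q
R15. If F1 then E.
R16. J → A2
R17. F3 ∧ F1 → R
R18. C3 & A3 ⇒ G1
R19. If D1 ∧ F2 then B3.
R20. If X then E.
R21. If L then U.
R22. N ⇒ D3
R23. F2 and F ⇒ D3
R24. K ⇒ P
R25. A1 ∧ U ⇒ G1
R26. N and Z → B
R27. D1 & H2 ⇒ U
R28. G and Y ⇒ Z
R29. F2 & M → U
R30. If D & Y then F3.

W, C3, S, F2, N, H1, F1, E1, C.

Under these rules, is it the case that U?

D2  (by R5: C3)
Q  (by R14: F2)
E  (by R15: F1)
D3  (by R22: N)
Y  (by R11: Q, N)
D1  (by R13: E, D2)
G1  (by R7: D1)
A2  (by R8: Y, F1)
Z  (by R1: A2, G1)
H  (by R12: Z)
F3  (by R2: H, D3)
U  (by R4: F3)

Yes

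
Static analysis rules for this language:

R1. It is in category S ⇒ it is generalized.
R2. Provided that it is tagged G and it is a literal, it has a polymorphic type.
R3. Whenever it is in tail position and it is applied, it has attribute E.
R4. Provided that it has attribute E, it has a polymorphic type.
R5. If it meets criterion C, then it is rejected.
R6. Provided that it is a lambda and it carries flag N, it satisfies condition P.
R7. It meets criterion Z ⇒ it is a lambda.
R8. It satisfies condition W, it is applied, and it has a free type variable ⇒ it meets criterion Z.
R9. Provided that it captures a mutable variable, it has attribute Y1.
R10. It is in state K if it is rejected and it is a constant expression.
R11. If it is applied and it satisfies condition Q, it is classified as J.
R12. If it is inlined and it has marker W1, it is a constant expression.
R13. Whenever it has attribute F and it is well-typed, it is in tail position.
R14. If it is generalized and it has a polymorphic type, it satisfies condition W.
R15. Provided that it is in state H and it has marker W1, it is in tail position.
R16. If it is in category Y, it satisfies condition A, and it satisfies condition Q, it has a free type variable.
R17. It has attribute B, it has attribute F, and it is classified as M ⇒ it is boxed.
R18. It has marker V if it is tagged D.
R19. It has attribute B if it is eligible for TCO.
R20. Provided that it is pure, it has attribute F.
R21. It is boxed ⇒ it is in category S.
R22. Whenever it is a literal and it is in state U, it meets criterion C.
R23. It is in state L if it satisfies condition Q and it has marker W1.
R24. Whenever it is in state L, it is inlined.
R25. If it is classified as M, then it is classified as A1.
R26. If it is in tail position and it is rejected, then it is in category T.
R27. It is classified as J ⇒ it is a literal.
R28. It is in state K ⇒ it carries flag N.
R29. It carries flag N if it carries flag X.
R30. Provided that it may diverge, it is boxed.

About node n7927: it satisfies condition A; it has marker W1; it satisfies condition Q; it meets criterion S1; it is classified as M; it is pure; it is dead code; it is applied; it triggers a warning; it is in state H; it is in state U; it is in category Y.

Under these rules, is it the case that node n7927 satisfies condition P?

No

Forward chaining from the given facts derives: is classified as J, is in tail position, has a free type variable, has attribute F, is in state L, is inlined, is classified as A1, is a literal, has attribute E, has a polymorphic type, is a constant expression, meets criterion C, is rejected, is in state K, is in category T, carries flag N.
The only rule concluding "it satisfies condition P" is R6, which needs "it is a lambda"; that is never established.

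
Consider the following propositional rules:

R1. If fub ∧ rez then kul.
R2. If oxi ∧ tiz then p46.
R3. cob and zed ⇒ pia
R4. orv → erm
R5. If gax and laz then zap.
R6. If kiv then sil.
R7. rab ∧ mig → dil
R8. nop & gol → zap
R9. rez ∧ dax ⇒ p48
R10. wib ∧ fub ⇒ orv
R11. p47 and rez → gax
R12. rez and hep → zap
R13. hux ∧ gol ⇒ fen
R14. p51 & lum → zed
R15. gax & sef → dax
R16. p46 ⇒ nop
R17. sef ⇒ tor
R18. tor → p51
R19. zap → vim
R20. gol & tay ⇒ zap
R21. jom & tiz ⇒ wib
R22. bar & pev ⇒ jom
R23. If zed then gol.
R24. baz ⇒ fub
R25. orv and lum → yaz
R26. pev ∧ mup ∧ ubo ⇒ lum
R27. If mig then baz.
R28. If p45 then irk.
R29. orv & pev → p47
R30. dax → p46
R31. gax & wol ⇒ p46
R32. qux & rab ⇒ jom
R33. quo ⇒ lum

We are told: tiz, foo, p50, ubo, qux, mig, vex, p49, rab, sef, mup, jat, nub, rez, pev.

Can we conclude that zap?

Yes

tor  (by R17: sef)
p51  (by R18: tor)
lum  (by R26: pev, mup, ubo)
baz  (by R27: mig)
jom  (by R32: qux, rab)
zed  (by R14: p51, lum)
wib  (by R21: jom, tiz)
gol  (by R23: zed)
fub  (by R24: baz)
orv  (by R10: wib, fub)
p47  (by R29: orv, pev)
gax  (by R11: p47, rez)
dax  (by R15: gax, sef)
p46  (by R30: dax)
nop  (by R16: p46)
zap  (by R8: nop, gol)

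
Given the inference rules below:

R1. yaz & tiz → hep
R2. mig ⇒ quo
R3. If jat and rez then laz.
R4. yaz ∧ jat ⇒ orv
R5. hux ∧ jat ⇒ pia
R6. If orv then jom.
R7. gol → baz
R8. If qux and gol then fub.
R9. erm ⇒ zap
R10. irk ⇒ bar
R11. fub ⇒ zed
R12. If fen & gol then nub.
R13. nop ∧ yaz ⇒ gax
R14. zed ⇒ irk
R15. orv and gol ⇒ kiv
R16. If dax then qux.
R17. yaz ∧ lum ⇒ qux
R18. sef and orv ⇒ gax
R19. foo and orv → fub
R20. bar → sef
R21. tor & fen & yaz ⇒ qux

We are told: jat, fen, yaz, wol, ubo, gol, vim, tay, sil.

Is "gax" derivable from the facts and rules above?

No

Forward chaining from the given facts derives: orv, jom, baz, nub, kiv.
Rules concluding gax: R13 needs nop; R18 needs sef — none of these are established.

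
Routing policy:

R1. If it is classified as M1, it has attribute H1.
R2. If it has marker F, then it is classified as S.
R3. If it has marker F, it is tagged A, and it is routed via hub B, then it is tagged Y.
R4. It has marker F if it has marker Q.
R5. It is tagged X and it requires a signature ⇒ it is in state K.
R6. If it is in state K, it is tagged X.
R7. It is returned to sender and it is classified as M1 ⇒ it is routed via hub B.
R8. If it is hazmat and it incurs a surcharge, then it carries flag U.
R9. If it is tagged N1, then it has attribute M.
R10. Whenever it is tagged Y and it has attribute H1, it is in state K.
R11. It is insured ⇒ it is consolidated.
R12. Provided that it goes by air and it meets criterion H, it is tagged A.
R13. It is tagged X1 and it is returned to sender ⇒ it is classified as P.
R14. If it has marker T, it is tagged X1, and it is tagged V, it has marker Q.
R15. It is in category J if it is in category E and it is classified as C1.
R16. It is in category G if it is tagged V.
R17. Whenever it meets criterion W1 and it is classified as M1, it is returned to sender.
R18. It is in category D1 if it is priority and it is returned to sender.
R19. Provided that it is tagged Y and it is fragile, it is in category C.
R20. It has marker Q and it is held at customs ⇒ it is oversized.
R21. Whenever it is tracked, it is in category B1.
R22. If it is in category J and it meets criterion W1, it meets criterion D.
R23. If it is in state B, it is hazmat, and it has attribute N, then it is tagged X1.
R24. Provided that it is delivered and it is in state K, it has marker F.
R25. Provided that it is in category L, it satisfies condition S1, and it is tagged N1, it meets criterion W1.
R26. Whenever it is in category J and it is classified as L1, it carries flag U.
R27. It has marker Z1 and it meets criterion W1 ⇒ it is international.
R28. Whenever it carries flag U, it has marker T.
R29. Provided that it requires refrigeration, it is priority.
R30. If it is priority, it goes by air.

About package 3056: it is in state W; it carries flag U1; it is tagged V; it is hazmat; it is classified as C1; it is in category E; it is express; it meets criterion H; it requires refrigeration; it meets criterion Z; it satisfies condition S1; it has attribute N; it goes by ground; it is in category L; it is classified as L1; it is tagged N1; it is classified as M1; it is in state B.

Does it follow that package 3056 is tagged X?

By R1 (it is classified as M1): it has attribute H1.
By R15 (it is in category E, it is classified as C1): it is in category J.
By R23 (it is in state B, it is hazmat, it has attribute N): it is tagged X1.
By R25 (it is in category L, it satisfies condition S1, it is tagged N1): it meets criterion W1.
By R26 (it is in category J, it is classified as L1): it carries flag U.
By R28 (it carries flag U): it has marker T.
By R29 (it requires refrigeration): it is priority.
By R30 (it is priority): it goes by air.
By R12 (it goes by air, it meets criterion H): it is tagged A.
By R14 (it has marker T, it is tagged X1, it is tagged V): it has marker Q.
By R17 (it meets criterion W1, it is classified as M1): it is returned to sender.
By R4 (it has marker Q): it has marker F.
By R7 (it is returned to sender, it is classified as M1): it is routed via hub B.
By R3 (it has marker F, it is tagged A, it is routed via hub B): it is tagged Y.
By R10 (it is tagged Y, it has attribute H1): it is in state K.
By R6 (it is in state K): it is tagged X.

Yes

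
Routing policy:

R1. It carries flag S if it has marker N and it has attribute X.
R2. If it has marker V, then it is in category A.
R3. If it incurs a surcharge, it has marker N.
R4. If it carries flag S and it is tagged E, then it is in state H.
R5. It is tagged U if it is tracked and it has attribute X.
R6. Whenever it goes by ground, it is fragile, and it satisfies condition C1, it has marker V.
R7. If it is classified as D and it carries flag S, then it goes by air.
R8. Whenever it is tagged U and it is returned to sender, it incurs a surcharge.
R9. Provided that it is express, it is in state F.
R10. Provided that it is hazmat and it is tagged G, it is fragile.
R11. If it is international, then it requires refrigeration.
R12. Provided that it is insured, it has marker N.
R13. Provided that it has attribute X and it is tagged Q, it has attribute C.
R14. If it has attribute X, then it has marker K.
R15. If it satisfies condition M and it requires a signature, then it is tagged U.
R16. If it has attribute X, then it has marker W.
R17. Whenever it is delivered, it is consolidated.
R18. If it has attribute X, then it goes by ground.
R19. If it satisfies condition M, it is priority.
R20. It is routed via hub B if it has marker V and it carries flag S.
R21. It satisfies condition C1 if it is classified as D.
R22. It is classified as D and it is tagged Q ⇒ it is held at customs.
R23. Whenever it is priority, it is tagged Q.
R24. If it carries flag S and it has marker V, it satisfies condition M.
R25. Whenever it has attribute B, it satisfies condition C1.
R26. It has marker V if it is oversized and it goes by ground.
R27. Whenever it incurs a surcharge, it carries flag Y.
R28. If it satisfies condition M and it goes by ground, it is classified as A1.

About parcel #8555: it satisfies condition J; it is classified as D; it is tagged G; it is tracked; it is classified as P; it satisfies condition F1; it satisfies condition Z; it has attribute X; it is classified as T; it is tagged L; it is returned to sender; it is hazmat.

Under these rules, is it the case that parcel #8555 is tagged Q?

Yes

By R5 (it is tracked, it has attribute X): it is tagged U.
By R8 (it is tagged U, it is returned to sender): it incurs a surcharge.
By R10 (it is hazmat, it is tagged G): it is fragile.
By R18 (it has attribute X): it goes by ground.
By R21 (it is classified as D): it satisfies condition C1.
By R3 (it incurs a surcharge): it has marker N.
By R6 (it goes by ground, it is fragile, it satisfies condition C1): it has marker V.
By R1 (it has marker N, it has attribute X): it carries flag S.
By R24 (it carries flag S, it has marker V): it satisfies condition M.
By R19 (it satisfies condition M): it is priority.
By R23 (it is priority): it is tagged Q.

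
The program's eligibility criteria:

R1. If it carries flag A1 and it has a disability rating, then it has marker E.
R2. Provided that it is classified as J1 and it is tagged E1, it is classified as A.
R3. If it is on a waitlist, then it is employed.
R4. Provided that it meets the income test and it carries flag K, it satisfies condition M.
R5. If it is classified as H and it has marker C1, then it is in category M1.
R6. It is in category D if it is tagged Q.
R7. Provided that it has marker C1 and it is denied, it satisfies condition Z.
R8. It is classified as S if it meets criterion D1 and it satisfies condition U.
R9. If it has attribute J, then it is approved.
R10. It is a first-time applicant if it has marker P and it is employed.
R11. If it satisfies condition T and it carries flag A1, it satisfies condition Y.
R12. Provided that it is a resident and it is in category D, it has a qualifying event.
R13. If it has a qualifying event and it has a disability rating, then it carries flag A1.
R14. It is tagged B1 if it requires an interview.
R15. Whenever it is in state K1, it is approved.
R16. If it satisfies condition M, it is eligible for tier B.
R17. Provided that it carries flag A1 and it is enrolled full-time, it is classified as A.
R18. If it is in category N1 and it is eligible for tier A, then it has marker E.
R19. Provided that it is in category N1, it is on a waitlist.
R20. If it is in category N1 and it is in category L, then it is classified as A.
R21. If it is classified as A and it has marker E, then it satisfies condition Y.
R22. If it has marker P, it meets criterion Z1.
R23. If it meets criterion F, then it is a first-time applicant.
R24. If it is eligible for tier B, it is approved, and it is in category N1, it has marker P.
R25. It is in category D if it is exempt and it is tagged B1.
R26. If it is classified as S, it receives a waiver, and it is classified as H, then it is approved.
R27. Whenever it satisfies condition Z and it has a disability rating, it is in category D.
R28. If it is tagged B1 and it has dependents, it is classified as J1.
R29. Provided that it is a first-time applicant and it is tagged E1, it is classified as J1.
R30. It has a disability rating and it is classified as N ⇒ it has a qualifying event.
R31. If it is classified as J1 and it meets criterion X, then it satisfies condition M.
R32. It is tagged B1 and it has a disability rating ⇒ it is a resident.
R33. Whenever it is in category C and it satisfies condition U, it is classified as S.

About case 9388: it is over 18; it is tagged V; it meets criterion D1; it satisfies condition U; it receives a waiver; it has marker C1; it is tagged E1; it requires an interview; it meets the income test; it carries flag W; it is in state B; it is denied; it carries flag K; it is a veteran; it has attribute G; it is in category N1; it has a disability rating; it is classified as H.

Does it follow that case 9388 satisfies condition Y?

By R4 (it meets the income test, it carries flag K): it satisfies condition M.
By R7 (it has marker C1, it is denied): it satisfies condition Z.
By R8 (it meets criterion D1, it satisfies condition U): it is classified as S.
By R14 (it requires an interview): it is tagged B1.
By R16 (it satisfies condition M): it is eligible for tier B.
By R19 (it is in category N1): it is on a waitlist.
By R26 (it is classified as S, it receives a waiver, it is classified as H): it is approved.
By R27 (it satisfies condition Z, it has a disability rating): it is in category D.
By R32 (it is tagged B1, it has a disability rating): it is a resident.
By R3 (it is on a waitlist): it is employed.
By R12 (it is a resident, it is in category D): it has a qualifying event.
By R13 (it has a qualifying event, it has a disability rating): it carries flag A1.
By R24 (it is eligible for tier B, it is approved, it is in category N1): it has marker P.
By R1 (it carries flag A1, it has a disability rating): it has marker E.
By R10 (it has marker P, it is employed): it is a first-time applicant.
By R29 (it is a first-time applicant, it is tagged E1): it is classified as J1.
By R2 (it is classified as J1, it is tagged E1): it is classified as A.
By R21 (it is classified as A, it has marker E): it satisfies condition Y.

Yes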